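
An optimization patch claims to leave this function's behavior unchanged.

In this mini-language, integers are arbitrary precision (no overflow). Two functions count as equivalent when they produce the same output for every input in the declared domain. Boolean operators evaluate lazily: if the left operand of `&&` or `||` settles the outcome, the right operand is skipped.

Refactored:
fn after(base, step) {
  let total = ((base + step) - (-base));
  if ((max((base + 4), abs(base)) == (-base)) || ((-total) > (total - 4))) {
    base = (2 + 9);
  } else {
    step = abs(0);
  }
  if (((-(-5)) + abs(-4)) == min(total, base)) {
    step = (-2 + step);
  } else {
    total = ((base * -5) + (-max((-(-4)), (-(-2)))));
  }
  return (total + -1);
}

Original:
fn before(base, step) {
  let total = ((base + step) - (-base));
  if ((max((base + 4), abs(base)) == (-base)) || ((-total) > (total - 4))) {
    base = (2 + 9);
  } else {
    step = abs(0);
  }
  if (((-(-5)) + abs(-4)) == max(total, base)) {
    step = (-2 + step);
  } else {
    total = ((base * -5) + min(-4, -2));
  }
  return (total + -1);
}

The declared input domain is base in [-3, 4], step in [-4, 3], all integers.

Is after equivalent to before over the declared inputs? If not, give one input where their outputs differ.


Consider the input base=3, step=3.
before: total = 9; ((max((base + 4), abs(base)) == (-base)) || ((-total) > (total - 4))) -> false; step = 0; (((-(-5)) + abs(-4)) == max(total, base)) -> true; step = -2; return 8
after: total = 9; ((max((base + 4), abs(base)) == (-base)) || ((-total) > (total - 4))) -> false; step = 0; (((-(-5)) + abs(-4)) == min(total, base)) -> false; total = -19; return -20
8 != -20, so the rewrite changes behavior.
verdict: not equivalent; witness: base=3, step=3


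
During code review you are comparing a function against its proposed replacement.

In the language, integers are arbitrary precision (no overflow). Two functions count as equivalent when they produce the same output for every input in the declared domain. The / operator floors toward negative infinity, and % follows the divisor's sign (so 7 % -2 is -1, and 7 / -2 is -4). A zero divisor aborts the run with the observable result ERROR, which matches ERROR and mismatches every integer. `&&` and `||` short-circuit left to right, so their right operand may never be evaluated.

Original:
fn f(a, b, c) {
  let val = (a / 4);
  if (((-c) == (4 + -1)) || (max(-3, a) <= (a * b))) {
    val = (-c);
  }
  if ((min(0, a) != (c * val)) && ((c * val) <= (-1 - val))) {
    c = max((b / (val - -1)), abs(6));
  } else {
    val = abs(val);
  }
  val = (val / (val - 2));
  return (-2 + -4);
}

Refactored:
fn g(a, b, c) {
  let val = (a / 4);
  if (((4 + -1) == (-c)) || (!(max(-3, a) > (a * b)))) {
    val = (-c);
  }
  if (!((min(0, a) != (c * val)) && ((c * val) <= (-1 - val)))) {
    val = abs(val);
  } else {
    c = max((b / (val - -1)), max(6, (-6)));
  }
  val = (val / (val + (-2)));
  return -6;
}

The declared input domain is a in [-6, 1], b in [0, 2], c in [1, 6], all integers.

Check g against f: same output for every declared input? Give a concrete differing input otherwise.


Reading the diff, among the changes: constant usage differs, and arithmetic usage differs, and min/max/abs usage differs, and comparison usage differs, and boolean connective usage differs.
Tracing a=-5, b=1, c=6: f: val=-2, then (((-c) == (4 + -1)) || (max(-3, a) <= (a * b))) is false, then ((min(0, a) != (c * val)) && ((c * val) <= (-1 - val))) is true, then c=6, then val=0, then returns -6 | g: val=-2, then (((4 + -1) == (-c)) || (!(max(-3, a) > (a * b)))) is false, then (!((min(0, a) != (c * val)) && ((c * val) <= (-1 - val)))) is false, then c=6, then val=0, then returns -6 — matching result -6.
Across all 144 domain points the two functions coincide.
verdict: equivalent


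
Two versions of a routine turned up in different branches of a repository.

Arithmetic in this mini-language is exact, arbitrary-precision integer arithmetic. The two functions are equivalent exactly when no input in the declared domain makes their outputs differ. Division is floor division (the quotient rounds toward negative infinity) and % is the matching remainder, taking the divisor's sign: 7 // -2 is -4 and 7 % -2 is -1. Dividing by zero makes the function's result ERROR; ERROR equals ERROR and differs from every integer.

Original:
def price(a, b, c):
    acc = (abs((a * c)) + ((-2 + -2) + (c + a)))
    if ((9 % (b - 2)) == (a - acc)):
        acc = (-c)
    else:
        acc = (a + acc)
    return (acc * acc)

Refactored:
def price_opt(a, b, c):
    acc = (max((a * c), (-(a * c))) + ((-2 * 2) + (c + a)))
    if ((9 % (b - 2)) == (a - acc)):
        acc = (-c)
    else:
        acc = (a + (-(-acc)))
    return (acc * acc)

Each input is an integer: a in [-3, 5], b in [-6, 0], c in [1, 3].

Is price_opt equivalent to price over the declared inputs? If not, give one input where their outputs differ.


Behavior is preserved: although arithmetic usage differs, plus min/max/abs usage differs, plus constant usage differs, the outputs never diverge.
As a probe, take a=0, b=-2, c=2: price runs acc becomes -2; next ((9 % (b - 2)) == (a - acc)) evaluates to false; next acc becomes -2; next final value 4; price_opt runs acc becomes -2; next ((9 % (b - 2)) == (a - acc)) evaluates to false; next acc becomes -2; next final value 4; both end at 4.
Checked all 189 inputs in the declared domain: the outputs agree on every one.
verdict: equivalent


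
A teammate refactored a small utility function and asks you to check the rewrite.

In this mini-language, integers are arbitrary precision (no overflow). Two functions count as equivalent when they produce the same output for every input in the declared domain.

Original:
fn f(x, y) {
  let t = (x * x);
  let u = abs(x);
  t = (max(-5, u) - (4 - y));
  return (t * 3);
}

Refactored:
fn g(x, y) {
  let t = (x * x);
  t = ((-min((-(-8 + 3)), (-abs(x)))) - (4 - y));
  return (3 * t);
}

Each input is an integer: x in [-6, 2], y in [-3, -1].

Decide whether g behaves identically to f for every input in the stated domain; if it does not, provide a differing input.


The two versions differ — the changes include statement counts differ; and constant usage differs; and min/max/abs usage differs; and local variable names differ; and arithmetic usage differs.
Spot check at x=-2, y=-2 — f: t=4, then u=2, then t=-4, then returns -12. g: t=4, then t=-4, then returns -12. Both give -12.
An exhaustive pass over the 27 declared inputs shows identical outputs.
verdict: equivalent


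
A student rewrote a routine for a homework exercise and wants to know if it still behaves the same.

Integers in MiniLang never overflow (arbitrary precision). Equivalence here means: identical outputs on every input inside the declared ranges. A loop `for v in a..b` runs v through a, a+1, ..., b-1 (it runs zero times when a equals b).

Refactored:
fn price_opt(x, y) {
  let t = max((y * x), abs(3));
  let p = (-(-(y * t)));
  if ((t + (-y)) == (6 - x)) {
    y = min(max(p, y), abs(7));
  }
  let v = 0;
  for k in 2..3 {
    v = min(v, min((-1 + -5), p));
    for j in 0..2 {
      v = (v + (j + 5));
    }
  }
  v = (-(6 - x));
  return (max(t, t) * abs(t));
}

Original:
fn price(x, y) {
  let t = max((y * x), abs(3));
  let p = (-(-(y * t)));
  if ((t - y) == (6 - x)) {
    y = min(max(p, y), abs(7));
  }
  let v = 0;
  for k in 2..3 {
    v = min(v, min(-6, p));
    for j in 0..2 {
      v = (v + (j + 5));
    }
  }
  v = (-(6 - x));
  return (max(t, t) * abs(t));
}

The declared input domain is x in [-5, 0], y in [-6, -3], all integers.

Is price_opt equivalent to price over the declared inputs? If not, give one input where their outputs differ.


The two are interchangeable: arithmetic usage differs; also constant usage differs, and every declared input agrees.
As a probe, take x=-5, y=-4: price runs t becomes 20; next p becomes -80; next ((t - y) == (6 - x)) evaluates to false; next v becomes 0; next at k=2:; next v becomes -80; next at j=0:; next v becomes -75; next at j=1:; next v becomes -69; next v becomes -11; next final value 400; price_opt runs t becomes 20; next p becomes -80; next ((t + (-y)) == (6 - x)) evaluates to false; next v becomes 0; next at k=2:; next v becomes -80; next at j=0:; next v becomes -75; next at j=1:; next v becomes -69; next v becomes -11; next final value 400; both end at 400.
An exhaustive pass over the 24 declared inputs shows identical outputs.
verdict: equivalent


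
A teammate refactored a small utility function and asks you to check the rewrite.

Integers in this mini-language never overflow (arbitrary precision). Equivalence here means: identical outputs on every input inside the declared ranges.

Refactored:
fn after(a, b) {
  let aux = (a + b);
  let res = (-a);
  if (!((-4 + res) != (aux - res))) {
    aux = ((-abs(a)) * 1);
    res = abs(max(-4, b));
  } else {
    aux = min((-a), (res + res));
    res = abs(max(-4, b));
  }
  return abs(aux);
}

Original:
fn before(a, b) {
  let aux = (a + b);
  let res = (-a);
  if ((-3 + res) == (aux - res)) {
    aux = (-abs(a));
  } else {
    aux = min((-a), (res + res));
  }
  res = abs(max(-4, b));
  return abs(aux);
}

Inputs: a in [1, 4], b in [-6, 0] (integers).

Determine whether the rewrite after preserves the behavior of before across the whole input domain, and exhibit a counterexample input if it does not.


At a=1, b=-6: before gives 1, after gives 2.
verdict: not equivalent; witness: a=1, b=-6


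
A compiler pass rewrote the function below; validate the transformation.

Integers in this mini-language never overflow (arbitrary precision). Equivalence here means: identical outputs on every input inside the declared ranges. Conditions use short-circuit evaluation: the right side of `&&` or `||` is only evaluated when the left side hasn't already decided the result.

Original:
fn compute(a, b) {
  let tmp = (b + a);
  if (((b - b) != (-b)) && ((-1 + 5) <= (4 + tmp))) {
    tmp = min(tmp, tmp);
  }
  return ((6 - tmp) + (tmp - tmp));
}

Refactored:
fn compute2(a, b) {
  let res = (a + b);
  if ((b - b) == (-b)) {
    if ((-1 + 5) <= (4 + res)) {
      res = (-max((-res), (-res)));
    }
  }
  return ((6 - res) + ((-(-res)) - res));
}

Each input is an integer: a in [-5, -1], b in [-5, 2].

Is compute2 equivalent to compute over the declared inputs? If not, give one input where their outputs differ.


Equivalent. The edit looks behavioral (`((b - b) != (-b))` became `((b - b) == (-b))`), but over these ranges it never changes the outcome.
Across all 40 domain points the two functions coincide.
Spot check at a=-3, b=-5 — compute: tmp becomes -8; next (((b - b) != (-b)) && ((-1 + 5) <= (4 + tmp))) evaluates to false; next final value 14. compute2: res becomes -8; next ((b - b) == (-b)) evaluates to false; next final value 14. Both give 14.
verdict: equivalent


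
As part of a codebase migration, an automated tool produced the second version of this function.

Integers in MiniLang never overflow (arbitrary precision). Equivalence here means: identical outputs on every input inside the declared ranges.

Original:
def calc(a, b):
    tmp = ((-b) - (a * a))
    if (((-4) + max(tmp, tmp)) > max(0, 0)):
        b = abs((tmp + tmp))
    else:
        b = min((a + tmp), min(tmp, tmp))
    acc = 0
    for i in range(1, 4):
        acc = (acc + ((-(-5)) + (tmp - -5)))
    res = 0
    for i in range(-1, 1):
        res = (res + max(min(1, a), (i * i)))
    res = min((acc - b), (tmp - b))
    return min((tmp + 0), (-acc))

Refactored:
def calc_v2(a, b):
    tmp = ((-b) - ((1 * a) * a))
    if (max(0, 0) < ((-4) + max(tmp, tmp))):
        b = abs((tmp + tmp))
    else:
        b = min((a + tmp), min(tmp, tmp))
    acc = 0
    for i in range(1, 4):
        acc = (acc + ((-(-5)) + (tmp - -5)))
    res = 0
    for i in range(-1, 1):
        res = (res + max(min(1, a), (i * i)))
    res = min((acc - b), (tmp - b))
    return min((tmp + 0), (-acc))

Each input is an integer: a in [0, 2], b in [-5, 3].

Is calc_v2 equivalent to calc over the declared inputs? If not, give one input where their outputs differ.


Differences: arithmetic usage differs, and comparison usage differs, and constant usage differs — yet all 27 inputs agree.
verdict: equivalent


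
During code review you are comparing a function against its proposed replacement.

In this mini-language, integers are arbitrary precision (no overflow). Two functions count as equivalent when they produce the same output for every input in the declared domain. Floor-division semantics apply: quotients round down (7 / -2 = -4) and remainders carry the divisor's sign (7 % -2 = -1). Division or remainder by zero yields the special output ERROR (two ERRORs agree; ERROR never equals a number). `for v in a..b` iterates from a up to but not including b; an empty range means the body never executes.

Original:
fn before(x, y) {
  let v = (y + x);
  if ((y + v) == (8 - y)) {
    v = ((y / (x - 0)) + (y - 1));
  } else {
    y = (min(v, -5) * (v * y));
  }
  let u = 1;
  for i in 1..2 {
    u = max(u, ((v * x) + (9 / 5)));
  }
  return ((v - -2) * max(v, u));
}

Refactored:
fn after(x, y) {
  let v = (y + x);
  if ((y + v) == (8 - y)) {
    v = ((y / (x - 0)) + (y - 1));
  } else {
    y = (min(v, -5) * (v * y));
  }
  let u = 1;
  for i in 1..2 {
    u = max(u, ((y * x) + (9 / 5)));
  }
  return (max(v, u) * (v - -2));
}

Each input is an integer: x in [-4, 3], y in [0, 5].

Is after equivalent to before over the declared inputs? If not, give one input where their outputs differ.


Take x=-4, y=0.
before: v becomes -4; next ((y + v) == (8 - y)) evaluates to false; next y becomes 0; next u becomes 1; next at i=1:; next u becomes 17; next final value -34
after: v becomes -4; next ((y + v) == (8 - y)) evaluates to false; next y becomes 0; next u becomes 1; next at i=1:; next u becomes 1; next final value -2
-34 against -2: the behavior changed.
verdict: not equivalent; witness: x=-4, y=0


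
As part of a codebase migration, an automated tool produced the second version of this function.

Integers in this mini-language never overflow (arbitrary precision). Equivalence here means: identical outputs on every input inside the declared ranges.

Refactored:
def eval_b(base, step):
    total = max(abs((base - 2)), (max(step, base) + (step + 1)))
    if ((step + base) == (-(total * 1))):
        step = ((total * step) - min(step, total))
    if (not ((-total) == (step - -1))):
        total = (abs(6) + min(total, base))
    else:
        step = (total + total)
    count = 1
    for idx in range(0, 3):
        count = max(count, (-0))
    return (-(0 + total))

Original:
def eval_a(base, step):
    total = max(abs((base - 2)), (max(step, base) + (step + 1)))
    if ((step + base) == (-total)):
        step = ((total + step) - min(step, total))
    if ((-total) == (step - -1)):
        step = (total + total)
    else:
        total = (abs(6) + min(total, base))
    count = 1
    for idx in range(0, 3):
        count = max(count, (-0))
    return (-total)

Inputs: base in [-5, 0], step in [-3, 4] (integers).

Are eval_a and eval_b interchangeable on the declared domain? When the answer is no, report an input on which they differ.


These are not equivalent — on base=-1, step=-2 the outputs split (-5 vs -3).
eval_a: total := 3 | ((step + base) == (-total)): true | step := 3 | ((-total) == (step - -1)): false | total := 5 | count := 1 | iter idx=0: | count := 1 | iter idx=1: | count := 1 | iter idx=2: | count := 1 | result -5
eval_b: total := 3 | ((step + base) == (-(total * 1))): true | step := -4 | (not ((-total) == (step - -1))): false | step := 6 | count := 1 | iter idx=0: | count := 1 | iter idx=1: | count := 1 | iter idx=2: | count := 1 | result -3
verdict: not equivalent; witness: base=-1, step=-2


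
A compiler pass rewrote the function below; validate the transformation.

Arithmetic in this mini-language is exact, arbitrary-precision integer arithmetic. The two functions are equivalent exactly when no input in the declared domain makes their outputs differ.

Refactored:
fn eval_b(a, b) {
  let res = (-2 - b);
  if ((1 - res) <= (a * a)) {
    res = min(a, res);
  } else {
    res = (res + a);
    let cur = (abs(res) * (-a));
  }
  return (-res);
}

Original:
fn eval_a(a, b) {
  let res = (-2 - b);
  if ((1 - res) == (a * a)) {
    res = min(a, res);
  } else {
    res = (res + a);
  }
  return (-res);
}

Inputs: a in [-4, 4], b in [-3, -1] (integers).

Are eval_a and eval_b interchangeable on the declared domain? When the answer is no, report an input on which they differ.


There is a counterexample at a=-4, b=-3: 3 on one side, 4 on the other.
eval_a: res=1, then ((1 - res) == (a * a)) is false, then res=-3, then returns 3
eval_b: res=1, then ((1 - res) <= (a * a)) is true, then res=-4, then returns 4
verdict: not equivalent; witness: a=-4, b=-3


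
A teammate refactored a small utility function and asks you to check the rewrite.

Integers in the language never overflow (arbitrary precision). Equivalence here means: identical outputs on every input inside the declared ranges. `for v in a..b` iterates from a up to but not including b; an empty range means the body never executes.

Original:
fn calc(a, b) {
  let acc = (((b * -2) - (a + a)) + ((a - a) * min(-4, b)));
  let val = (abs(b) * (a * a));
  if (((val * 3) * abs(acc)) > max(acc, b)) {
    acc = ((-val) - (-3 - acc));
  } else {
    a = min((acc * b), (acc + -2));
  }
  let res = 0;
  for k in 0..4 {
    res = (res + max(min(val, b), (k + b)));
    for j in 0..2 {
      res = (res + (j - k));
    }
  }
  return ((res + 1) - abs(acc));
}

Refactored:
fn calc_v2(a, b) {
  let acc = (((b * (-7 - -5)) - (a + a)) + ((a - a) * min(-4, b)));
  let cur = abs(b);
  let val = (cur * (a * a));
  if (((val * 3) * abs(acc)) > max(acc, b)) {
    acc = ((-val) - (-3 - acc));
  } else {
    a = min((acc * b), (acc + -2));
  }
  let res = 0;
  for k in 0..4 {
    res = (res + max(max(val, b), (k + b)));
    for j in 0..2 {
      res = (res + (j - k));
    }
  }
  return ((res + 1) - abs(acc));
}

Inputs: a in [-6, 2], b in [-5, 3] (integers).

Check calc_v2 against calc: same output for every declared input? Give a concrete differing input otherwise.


Evaluate both at a=-6, b=-5.
calc: acc=22, then val=180, then (((val * 3) * abs(acc)) > max(acc, b)) is true, then acc=-155, then res=0, then (k=0), then res=-5, then (j=0), then res=-5, then (j=1), then res=-4, then (k=1), then res=-8, then (j=0), then res=-9, then (j=1), then res=-9, then (k=2), then res=-12, then (j=0), then res=-14, then (j=1), then res=-15, then (k=3), then res=-17, then (j=0), then res=-20, then (j=1), then res=-22, then returns -176
calc_v2: acc=22, then cur=5, then val=180, then (((val * 3) * abs(acc)) > max(acc, b)) is true, then acc=-155, then res=0, then (k=0), then res=180, then (j=0), then res=180, then (j=1), then res=181, then (k=1), then res=361, then (j=0), then res=360, then (j=1), then res=360, then (k=2), then res=540, then (j=0), then res=538, then (j=1), then res=537, then (k=3), then res=717, then (j=0), then res=714, then (j=1), then res=712, then returns 558
-176 != 558, so the rewrite changes behavior.
verdict: not equivalent; witness: a=-6, b=-5


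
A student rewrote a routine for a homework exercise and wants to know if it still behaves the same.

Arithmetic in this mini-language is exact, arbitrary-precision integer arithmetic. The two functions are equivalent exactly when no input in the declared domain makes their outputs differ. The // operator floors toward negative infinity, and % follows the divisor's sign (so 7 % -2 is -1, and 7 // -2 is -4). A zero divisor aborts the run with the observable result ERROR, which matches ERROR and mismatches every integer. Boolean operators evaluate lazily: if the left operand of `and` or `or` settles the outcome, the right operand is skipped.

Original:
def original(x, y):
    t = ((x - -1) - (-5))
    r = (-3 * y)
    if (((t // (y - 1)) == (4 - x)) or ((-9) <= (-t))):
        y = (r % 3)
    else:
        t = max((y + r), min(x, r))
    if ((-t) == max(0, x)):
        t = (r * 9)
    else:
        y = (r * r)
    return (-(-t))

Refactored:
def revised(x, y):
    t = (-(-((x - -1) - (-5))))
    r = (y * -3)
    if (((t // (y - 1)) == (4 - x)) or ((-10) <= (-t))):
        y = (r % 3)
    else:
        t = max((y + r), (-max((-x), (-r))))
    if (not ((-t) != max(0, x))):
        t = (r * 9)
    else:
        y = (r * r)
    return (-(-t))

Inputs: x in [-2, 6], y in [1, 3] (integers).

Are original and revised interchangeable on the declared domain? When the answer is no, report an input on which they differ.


Run the pair on x=4, y=2.
original: t = 10; r = -6; (((t // (y - 1)) == (4 - x)) or ((-9) <= (-t))) -> false; t = -4; ((-t) == max(0, x)) -> true; t = -54; return -54
revised: t = 10; r = -6; (((t // (y - 1)) == (4 - x)) or ((-10) <= (-t))) -> true; y = 0; (not ((-t) != max(0, x))) -> false; y = 36; return 10
-54 against 10: the behavior changed.
verdict: not equivalent; witness: x=4, y=2


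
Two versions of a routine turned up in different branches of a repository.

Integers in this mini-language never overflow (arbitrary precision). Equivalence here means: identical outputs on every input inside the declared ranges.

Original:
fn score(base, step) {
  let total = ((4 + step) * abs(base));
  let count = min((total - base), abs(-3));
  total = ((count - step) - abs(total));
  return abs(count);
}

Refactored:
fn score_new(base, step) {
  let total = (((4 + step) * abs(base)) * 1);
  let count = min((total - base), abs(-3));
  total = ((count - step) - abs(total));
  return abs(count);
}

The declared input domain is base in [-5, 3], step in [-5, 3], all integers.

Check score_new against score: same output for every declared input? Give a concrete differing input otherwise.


Behavior is preserved: although arithmetic usage differs, plus constant usage differs, the outputs never diverge.
Spot check at base=-2, step=-5 — score: total=-2, then count=0, then total=3, then returns 0. score_new: total=-2, then count=0, then total=3, then returns 0. Both give 0.
Checked all 81 inputs in the declared domain: the outputs agree on every one.
verdict: equivalent


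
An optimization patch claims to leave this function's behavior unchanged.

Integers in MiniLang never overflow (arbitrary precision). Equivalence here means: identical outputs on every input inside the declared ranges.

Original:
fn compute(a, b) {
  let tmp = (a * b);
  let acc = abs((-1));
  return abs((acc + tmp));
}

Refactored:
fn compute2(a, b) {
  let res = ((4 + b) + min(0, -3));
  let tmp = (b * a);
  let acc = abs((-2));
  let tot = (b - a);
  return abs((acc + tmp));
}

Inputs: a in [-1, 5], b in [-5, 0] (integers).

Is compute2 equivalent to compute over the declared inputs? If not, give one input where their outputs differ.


Not equivalent: a=-1, b=-5 separates them (6 vs 7).
compute: tmp=5, then acc=1, then returns 6
compute2: res=-4, then tmp=5, then acc=2, then tot=-4, then returns 7
verdict: not equivalent; witness: a=-1, b=-5


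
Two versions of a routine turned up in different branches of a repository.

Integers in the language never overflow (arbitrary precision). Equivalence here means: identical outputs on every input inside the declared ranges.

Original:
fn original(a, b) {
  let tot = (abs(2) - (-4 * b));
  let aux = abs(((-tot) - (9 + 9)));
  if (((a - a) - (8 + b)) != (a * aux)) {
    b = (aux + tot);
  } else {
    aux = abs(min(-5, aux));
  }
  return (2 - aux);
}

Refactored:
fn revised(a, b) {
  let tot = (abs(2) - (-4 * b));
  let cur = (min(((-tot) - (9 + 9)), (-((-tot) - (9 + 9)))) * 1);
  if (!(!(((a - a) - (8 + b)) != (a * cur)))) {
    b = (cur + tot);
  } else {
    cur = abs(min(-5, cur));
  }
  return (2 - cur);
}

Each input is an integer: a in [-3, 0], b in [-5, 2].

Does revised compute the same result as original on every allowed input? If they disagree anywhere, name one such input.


Not equivalent: a=-3, b=-4 separates them (-2 vs 6).
original: tot := -14 | aux := 4 | (((a - a) - (8 + b)) != (a * aux)): true | b := -10 | result -2
revised: tot := -14 | cur := -4 | (!(!(((a - a) - (8 + b)) != (a * cur)))): true | b := -18 | result 6
verdict: not equivalent; witness: a=-3, b=-4


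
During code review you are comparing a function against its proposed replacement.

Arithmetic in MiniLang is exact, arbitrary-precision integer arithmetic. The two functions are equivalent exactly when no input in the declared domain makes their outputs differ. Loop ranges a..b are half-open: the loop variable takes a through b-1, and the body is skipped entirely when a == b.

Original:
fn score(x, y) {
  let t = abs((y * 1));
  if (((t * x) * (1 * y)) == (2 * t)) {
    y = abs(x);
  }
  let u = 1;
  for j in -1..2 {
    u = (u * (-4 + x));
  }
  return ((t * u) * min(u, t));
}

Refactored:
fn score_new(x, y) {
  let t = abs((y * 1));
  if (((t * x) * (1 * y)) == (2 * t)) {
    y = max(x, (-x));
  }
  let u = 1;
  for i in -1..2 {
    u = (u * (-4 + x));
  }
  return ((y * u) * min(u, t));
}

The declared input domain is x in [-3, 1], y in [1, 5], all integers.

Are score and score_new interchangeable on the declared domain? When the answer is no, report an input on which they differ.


x=1, y=2 yields 1458 from score but 729 from score_new.
verdict: not equivalent; witness: x=1, y=2


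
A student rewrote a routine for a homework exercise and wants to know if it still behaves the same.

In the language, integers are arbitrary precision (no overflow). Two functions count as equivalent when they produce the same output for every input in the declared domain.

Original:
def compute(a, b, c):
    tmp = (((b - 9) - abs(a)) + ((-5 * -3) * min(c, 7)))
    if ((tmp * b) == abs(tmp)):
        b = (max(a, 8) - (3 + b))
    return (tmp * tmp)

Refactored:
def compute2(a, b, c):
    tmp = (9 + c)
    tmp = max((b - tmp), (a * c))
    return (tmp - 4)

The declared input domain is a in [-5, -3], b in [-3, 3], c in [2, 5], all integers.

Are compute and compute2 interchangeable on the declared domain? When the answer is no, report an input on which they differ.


Try a=-5, b=-3, c=2.
compute: tmp = 13; ((tmp * b) == abs(tmp)) -> false; return 169
compute2: tmp = 11; tmp = -10; return -14
169 != -14, so the rewrite changes behavior.
verdict: not equivalent; witness: a=-5, b=-3, c=2


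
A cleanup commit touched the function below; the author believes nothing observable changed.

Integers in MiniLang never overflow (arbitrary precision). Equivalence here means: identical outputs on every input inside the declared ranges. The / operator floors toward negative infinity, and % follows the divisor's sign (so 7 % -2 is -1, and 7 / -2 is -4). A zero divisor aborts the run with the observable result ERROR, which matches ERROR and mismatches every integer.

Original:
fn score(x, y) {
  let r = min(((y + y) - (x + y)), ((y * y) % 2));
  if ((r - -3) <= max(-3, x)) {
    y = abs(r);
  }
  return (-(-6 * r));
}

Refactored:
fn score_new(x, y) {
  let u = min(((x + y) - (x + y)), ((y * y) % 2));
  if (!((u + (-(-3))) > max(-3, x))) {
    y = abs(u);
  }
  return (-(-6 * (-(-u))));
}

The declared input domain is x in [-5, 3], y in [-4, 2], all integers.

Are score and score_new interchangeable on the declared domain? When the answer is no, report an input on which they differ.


At x=-5, y=-3: score gives 6, score_new gives 0.
verdict: not equivalent; witness: x=-5, y=-3


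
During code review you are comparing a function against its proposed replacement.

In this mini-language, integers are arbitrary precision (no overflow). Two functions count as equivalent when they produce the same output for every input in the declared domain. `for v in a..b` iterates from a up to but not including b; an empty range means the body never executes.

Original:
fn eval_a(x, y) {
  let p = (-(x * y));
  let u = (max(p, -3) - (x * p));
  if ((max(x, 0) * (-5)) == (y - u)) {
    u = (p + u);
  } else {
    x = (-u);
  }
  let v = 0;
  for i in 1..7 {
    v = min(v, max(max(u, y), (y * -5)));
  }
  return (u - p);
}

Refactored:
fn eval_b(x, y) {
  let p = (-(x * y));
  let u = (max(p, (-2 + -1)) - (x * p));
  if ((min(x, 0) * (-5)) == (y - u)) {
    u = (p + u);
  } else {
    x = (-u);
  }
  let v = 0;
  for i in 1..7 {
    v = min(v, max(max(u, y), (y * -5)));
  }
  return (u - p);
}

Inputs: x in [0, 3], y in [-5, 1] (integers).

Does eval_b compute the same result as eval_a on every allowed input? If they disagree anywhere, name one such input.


Take x=1, y=-5.
eval_a: p := 5 | u := 0 | ((max(x, 0) * (-5)) == (y - u)): true | u := 5 | v := 0 | iter i=1: | v := 0 | iter i=2: | v := 0 | iter i=3: | v := 0 | iter i=4: | v := 0 | iter i=5: | v := 0 | iter i=6: | v := 0 | result 0
eval_b: p := 5 | u := 0 | ((min(x, 0) * (-5)) == (y - u)): false | x := 0 | v := 0 | iter i=1: | v := 0 | iter i=2: | v := 0 | iter i=3: | v := 0 | iter i=4: | v := 0 | iter i=5: | v := 0 | iter i=6: | v := 0 | result -5
0 != -5, so the rewrite changes behavior.
verdict: not equivalent; witness: x=1, y=-5


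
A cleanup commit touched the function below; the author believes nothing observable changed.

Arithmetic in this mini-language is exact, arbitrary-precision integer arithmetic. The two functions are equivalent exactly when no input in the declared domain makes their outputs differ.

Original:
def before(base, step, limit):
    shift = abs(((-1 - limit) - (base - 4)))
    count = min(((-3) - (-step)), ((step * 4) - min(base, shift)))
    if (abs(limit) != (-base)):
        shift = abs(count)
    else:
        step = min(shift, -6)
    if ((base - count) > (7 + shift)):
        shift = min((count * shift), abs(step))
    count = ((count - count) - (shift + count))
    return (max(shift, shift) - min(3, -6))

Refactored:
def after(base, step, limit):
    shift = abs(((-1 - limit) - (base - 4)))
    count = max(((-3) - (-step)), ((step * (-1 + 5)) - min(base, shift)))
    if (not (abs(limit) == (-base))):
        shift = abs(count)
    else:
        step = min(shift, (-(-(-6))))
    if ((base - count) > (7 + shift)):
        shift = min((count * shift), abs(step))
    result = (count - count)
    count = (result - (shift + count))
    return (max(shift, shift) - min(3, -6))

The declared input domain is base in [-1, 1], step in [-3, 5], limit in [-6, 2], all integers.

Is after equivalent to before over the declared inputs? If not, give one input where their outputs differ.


On input base=-1, step=-3, limit=-6, before returns 17 while after returns 12.
verdict: not equivalent; witness: base=-1, step=-3, limit=-6


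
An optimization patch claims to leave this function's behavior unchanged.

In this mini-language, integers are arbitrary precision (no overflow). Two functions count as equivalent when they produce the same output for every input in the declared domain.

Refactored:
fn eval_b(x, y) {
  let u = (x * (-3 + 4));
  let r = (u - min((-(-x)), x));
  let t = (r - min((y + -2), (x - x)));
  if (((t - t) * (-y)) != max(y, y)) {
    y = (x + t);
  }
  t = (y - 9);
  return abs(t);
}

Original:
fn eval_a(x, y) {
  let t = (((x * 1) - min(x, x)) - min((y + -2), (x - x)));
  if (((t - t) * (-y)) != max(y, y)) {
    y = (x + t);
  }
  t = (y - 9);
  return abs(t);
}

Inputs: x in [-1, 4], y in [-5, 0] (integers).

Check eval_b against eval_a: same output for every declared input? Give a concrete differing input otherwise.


Equivalent — the differences include arithmetic usage differs; and local variable names differ; and statement counts differ; and constant usage differs, yet no declared input distinguishes the two.
As a probe, take x=0, y=0: eval_a runs t := 2 | (((t - t) * (-y)) != max(y, y)): false | t := -9 | result 9; eval_b runs u := 0 | r := 0 | t := 2 | (((t - t) * (-y)) != max(y, y)): false | t := -9 | result 9; both end at 9.
An exhaustive pass over the 36 declared inputs shows identical outputs.
verdict: equivalent


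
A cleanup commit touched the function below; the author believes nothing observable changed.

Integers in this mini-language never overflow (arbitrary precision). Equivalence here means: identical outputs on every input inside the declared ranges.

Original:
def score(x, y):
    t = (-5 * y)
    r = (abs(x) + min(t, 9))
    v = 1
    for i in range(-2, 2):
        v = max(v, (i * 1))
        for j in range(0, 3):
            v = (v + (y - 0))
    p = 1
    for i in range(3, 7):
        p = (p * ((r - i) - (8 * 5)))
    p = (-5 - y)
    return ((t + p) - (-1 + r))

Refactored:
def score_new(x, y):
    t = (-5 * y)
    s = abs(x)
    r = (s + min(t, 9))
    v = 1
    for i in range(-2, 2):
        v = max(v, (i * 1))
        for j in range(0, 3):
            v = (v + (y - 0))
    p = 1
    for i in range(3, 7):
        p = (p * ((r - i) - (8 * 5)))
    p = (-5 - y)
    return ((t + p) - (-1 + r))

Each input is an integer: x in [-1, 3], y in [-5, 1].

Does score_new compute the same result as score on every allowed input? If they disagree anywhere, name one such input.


This is a faithful refactor — local variable names differ, and statement counts differ, but the computed results match everywhere.
One worked example (x=3, y=-4) — score: t=20, then r=12, then v=1, then (i=-2), then v=1, then (j=0), then v=-3, then (j=1), then v=-7, then (j=2), then v=-11, then (i=-1), then v=-1, then (j=0), then v=-5, then (j=1), then v=-9, then (j=2), then v=-13, then (i=0), then v=0, then (j=0), then v=-4, then (j=1), then v=-8, then (j=2), then v=-12, then (i=1), then v=1, then (j=0), then v=-3, then (j=1), then v=-7, then (j=2), then v=-11, then p=1, then (i=3), then p=-31, then (i=4), then p=992, then (i=5), then p=-32736, then (i=6), then p=1113024, then p=-1, then returns 8; score_new: t=20, then s=3, then r=12, then v=1, then (i=-2), then v=1, then (j=0), then v=-3, then (j=1), then v=-7, then (j=2), then v=-11, then (i=-1), then v=-1, then (j=0), then v=-5, then (j=1), then v=-9, then (j=2), then v=-13, then (i=0), then v=0, then (j=0), then v=-4, then (j=1), then v=-8, then (j=2), then v=-12, then (i=1), then v=1, then (j=0), then v=-3, then (j=1), then v=-7, then (j=2), then v=-11, then p=1, then (i=3), then p=-31, then (i=4), then p=992, then (i=5), then p=-32736, then (i=6), then p=1113024, then p=-1, then returns 8; agreement on 8.
Across all 35 domain points the two functions coincide.
verdict: equivalent


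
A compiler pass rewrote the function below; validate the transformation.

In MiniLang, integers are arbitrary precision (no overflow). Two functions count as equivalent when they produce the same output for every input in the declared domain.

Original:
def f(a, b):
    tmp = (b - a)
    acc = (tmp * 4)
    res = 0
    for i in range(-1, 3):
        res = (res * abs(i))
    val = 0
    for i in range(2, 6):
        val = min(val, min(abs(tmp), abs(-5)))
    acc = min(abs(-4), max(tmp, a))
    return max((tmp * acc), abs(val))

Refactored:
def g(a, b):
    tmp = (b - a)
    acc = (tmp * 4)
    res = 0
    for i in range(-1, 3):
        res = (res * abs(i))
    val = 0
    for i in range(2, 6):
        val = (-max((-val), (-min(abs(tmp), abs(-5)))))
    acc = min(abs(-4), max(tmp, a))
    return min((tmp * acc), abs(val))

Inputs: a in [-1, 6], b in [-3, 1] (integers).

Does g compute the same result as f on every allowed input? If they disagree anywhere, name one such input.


On input a=-1, b=-3, f returns 2 while g returns 0.
verdict: not equivalent; witness: a=-1, b=-3


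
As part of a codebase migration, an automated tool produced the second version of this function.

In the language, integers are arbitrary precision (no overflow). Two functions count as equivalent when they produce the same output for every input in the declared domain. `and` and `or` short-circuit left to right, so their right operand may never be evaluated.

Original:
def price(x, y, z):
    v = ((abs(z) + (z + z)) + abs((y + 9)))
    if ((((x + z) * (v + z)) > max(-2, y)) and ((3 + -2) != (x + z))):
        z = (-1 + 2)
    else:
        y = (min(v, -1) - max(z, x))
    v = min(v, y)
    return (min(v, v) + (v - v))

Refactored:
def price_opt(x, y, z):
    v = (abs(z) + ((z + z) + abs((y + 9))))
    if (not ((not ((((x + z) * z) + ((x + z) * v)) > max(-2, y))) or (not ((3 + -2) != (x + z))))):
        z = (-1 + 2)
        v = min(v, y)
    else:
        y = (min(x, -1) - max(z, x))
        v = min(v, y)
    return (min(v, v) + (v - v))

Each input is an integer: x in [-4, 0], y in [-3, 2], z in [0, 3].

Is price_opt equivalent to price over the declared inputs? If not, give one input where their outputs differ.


Evaluate both at x=-4, y=-3, z=0.
price: v becomes 6; next ((((x + z) * (v + z)) > max(-2, y)) and ((3 + -2) != (x + z))) evaluates to false; next y becomes -1; next v becomes -1; next final value -1
price_opt: v becomes 6; next (not ((not ((((x + z) * z) + ((x + z) * v)) > max(-2, y))) or (not ((3 + -2) != (x + z))))) evaluates to false; next y becomes -4; next v becomes -4; next final value -4
-1 != -4, so the rewrite changes behavior.
verdict: not equivalent; witness: x=-4, y=-3, z=0


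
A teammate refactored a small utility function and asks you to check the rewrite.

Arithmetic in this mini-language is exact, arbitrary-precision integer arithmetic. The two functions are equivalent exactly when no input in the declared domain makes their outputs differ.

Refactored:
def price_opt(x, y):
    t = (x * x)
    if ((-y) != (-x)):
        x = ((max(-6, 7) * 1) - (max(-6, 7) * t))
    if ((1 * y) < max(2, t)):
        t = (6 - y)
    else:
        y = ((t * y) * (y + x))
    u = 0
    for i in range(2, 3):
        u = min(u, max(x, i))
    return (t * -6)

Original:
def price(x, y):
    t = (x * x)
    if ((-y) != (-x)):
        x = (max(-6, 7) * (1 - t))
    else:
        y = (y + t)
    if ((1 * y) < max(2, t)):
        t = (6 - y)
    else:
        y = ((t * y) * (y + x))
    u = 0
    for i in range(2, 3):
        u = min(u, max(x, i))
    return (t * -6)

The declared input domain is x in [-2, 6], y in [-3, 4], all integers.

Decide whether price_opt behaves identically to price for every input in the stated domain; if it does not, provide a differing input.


Run the pair on x=-2, y=-2.
price: t := 4 | ((-y) != (-x)): false | y := 2 | ((1 * y) < max(2, t)): true | t := 4 | u := 0 | iter i=2: | u := 0 | result -24
price_opt: t := 4 | ((-y) != (-x)): false | ((1 * y) < max(2, t)): true | t := 8 | u := 0 | iter i=2: | u := 0 | result -48
-24 and -48 differ, so these are not the same function on this domain.
verdict: not equivalent; witness: x=-2, y=-2


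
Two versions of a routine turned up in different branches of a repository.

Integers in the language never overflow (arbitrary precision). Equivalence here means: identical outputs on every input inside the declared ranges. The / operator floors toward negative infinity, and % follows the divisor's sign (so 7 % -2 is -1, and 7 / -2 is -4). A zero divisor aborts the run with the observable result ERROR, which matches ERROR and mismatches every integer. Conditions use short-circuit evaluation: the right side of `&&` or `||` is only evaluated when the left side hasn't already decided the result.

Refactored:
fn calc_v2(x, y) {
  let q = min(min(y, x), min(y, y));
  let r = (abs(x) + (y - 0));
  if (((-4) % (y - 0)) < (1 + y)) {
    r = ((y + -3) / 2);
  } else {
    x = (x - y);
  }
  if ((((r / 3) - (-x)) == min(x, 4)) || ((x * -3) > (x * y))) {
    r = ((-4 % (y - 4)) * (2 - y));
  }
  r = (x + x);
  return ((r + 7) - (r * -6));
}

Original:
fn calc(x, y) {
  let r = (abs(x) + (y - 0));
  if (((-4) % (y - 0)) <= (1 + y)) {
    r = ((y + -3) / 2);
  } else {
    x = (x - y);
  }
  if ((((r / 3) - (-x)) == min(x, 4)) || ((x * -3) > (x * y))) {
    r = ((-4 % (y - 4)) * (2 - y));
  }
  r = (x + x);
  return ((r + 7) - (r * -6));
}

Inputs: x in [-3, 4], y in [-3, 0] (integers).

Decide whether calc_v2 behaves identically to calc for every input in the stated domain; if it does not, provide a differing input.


These are not equivalent — on x=-3, y=-1 the outputs split (-35 vs -21).
calc: r becomes 2; next (((-4) % (y - 0)) <= (1 + y)) evaluates to true; next r becomes -2; next ((((r / 3) - (-x)) == min(x, 4)) || ((x * -3) > (x * y))) evaluates to true; next r becomes -12; next r becomes -6; next final value -35
calc_v2: q becomes -3; next r becomes 2; next (((-4) % (y - 0)) < (1 + y)) evaluates to false; next x becomes -2; next ((((r / 3) - (-x)) == min(x, 4)) || ((x * -3) > (x * y))) evaluates to true; next r becomes -12; next r becomes -4; next final value -21
verdict: not equivalent; witness: x=-3, y=-1
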